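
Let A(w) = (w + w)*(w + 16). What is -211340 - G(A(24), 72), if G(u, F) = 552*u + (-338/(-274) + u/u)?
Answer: -174151966/137 ≈ -1.2712e+6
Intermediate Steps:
A(w) = 2*w*(16 + w) (A(w) = (2*w)*(16 + w) = 2*w*(16 + w))
G(u, F) = 306/137 + 552*u (G(u, F) = 552*u + (-338*(-1/274) + 1) = 552*u + (169/137 + 1) = 552*u + 306/137 = 306/137 + 552*u)
-211340 - G(A(24), 72) = -211340 - (306/137 + 552*(2*24*(16 + 24))) = -211340 - (306/137 + 552*(2*24*40)) = -211340 - (306/137 + 552*1920) = -211340 - (306/137 + 1059840) = -211340 - 1*145198386/137 = -211340 - 145198386/137 = -174151966/137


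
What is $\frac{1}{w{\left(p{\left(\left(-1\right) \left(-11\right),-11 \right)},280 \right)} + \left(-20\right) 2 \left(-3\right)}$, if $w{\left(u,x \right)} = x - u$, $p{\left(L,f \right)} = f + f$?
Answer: $\frac{1}{422} \approx 0.0023697$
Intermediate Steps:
$p{\left(L,f \right)} = 2 f$
$\frac{1}{w{\left(p{\left(\left(-1\right) \left(-11\right),-11 \right)},280 \right)} + \left(-20\right) 2 \left(-3\right)} = \frac{1}{\left(280 - 2 \left(-11\right)\right) + \left(-20\right) 2 \left(-3\right)} = \frac{1}{\left(280 - -22\right) - -120} = \frac{1}{\left(280 + 22\right) + 120} = \frac{1}{302 + 120} = \frac{1}{422}$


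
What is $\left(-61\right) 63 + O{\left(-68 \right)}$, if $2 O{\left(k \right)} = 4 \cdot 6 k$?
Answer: $-4659$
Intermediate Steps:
$O{\left(k \right)} = 12 k$ ($O{\left(k \right)} = \frac{4 \cdot 6 k}{2} = \frac{24 k}{2} = 12 k$)
$\left(-61\right) 63 + O{\left(-68 \right)} = \left(-61\right) 63 + 12 \left(-68\right) = -3843 - 816 = -4659$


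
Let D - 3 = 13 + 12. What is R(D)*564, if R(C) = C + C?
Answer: 31584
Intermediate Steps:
D = 28 (D = 3 + (13 + 12) = 3 + 25 = 28)
R(C) = 2*C
R(D)*564 = (2*28)*564 = 56*564 = 31584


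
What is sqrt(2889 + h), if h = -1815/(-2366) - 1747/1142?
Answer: sqrt(7798083483673)/51961 ≈ 53.742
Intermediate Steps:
h = -515168/675493 (h = -1815*(-1/2366) - 1747*1/1142 = 1815/2366 - 1747/1142 = -515168/675493 ≈ -0.76266)
sqrt(2889 + h) = sqrt(2889 - 515168/675493) = sqrt(1950984109/675493) = sqrt(7798083483673)/51961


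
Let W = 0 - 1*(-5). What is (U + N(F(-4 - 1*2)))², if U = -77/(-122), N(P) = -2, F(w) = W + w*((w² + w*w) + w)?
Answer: 27889/14884 ≈ 1.8738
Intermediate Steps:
W = 5 (W = 0 + 5 = 5)
F(w) = 5 + w*(w + 2*w²) (F(w) = 5 + w*((w² + w*w) + w) = 5 + w*((w² + w²) + w) = 5 + w*(2*w² + w) = 5 + w*(w + 2*w²))
U = 77/122 (U = -77*(-1/122) = 77/122 ≈ 0.63115)
(U + N(F(-4 - 1*2)))² = (77/122 - 2)² = (-167/122)² = 27889/14884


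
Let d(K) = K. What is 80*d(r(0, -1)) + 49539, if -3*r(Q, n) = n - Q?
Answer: 148697/3 ≈ 49566.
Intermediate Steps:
r(Q, n) = -n/3 + Q/3 (r(Q, n) = -(n - Q)/3 = -n/3 + Q/3)
80*d(r(0, -1)) + 49539 = 80*(-1/3*(-1) + (1/3)*0) + 49539 = 80*(1/3 + 0) + 49539 = 80*(1/3) + 49539 = 80/3 + 49539 = 148697/3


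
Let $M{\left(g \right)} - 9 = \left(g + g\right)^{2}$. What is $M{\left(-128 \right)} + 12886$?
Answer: $78431$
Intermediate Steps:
$M{\left(g \right)} = 9 + 4 g^{2}$ ($M{\left(g \right)} = 9 + \left(g + g\right)^{2} = 9 + \left(2 g\right)^{2} = 9 + 4 g^{2}$)
$M{\left(-128 \right)} + 12886 = \left(9 + 4 \left(-128\right)^{2}\right) + 12886 = \left(9 + 4 \cdot 16384\right) + 12886 = \left(9 + 65536\right) + 12886 = 65545 + 12886 = 78431$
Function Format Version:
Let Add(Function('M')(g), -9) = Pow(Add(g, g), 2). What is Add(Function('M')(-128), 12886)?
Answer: 78431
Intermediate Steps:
Function('M')(g) = Add(9, Mul(4, Pow(g, 2))) (Function('M')(g) = Add(9, Pow(Add(g, g), 2)) = Add(9, Pow(Mul(2, g), 2)) = Add(9, Mul(4, Pow(g, 2))))
Add(Function('M')(-128), 12886) = Add(Add(9, Mul(4, Pow(-128, 2))), 12886) = Add(Add(9, Mul(4, 16384)), 12886) = Add(Add(9, 65536), 12886) = Add(65545, 12886) = 78431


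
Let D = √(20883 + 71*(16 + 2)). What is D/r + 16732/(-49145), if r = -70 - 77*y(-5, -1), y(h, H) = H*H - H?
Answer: -16732/49145 - √22161/224 ≈ -1.0050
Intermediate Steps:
D = √22161 (D = √(20883 + 71*18) = √(20883 + 1278) = √22161 ≈ 148.87)
y(h, H) = H² - H
r = -224 (r = -70 - (-77)*(-1 - 1) = -70 - (-77)*(-2) = -70 - 77*2 = -70 - 154 = -224)
D/r + 16732/(-49145) = √22161/(-224) + 16732/(-49145) = √22161*(-1/224) + 16732*(-1/49145) = -√22161/224 - 16732/49145 = -16732/49145 - √22161/224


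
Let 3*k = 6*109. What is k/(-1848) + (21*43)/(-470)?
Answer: -442801/217140 ≈ -2.0392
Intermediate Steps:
k = 218 (k = (6*109)/3 = (1/3)*654 = 218)
k/(-1848) + (21*43)/(-470) = 218/(-1848) + (21*43)/(-470) = 218*(-1/1848) + 903*(-1/470) = -109/924 - 903/470 = -442801/217140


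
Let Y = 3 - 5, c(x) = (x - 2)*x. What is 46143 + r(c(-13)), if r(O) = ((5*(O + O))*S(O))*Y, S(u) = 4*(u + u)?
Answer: -6037857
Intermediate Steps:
c(x) = x*(-2 + x) (c(x) = (-2 + x)*x = x*(-2 + x))
S(u) = 8*u (S(u) = 4*(2*u) = 8*u)
Y = -2
r(O) = -160*O**2 (r(O) = ((5*(O + O))*(8*O))*(-2) = ((5*(2*O))*(8*O))*(-2) = ((10*O)*(8*O))*(-2) = (80*O**2)*(-2) = -160*O**2)
46143 + r(c(-13)) = 46143 - 160*169*(-2 - 13)**2 = 46143 - 160*(-13*(-15))**2 = 46143 - 160*195**2 = 46143 - 160*38025 = 46143 - 6084000 = -6037857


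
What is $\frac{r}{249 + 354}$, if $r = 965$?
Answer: $\frac{965}{603} \approx 1.6003$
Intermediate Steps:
$\frac{r}{249 + 354} = \frac{1}{249 + 354} \cdot 965 = \frac{1}{603} \cdot 965 = \frac{965}{603}$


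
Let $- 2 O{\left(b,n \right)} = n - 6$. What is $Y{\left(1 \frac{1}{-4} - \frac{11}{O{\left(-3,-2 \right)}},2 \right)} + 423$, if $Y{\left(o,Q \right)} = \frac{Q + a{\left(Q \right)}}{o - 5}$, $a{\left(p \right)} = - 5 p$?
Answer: $424$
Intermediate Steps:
$O{\left(b,n \right)} = 3 - \frac{n}{2}$ ($O{\left(b,n \right)} = - \frac{n - 6}{2} = - \frac{-6 + n}{2} = 3 - \frac{n}{2}$)
$Y{\left(o,Q \right)} = - \frac{4 Q}{-5 + o}$ ($Y{\left(o,Q \right)} = \frac{Q - 5 Q}{o - 5} = \frac{\left(-4\right) Q}{-5 + o} = - \frac{4 Q}{-5 + o}$)
$Y{\left(1 \frac{1}{-4} - \frac{11}{O{\left(-3,-2 \right)}},2 \right)} + 423 = \left(-4\right) 2 \frac{1}{-5 + \left(1 \frac{1}{-4} - \frac{11}{3 - -1}\right)} + 423 = \left(-4\right) 2 \frac{1}{-5 + \left(1 \left(- \frac{1}{4}\right) - \frac{11}{3 + 1}\right)} + 423 = \left(-4\right) 2 \frac{1}{-5 - \left(\frac{1}{4} + \frac{11}{4}\right)} + 423 = \left(-4\right) 2 \frac{1}{-5 - 3} + 423 = \left(-4\right) 2 \frac{1}{-8} + 423 = \left(-4\right) 2 \left(- \frac{1}{8}\right) + 423 = 1 + 423 = 424$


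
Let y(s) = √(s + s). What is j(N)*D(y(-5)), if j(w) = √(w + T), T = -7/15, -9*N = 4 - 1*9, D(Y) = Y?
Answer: 2*I*√2/3 ≈ 0.94281*I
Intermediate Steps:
y(s) = √2*√s (y(s) = √(2*s) = √2*√s)
N = 5/9 (N = -(4 - 1*9)/9 = -(4 - 9)/9 = -⅑*(-5) = 5/9 ≈ 0.55556)
T = -7/15 (T = -7*1/15 = -7/15 ≈ -0.46667)
j(w) = √(-7/15 + w) (j(w) = √(w - 7/15) = √(-7/15 + w))
j(N)*D(y(-5)) = (√(-105 + 225*(5/9))/15)*(√2*√(-5)) = (√(-105 + 125)/15)*(√2*(I*√5)) = (√20/15)*(I*√10) = ((2*√5)/15)*(I*√10) = (2*√5/15)*(I*√10) = 2*I*√2/3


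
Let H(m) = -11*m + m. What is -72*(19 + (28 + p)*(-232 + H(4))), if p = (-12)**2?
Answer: 3367080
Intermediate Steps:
H(m) = -10*m
p = 144
-72*(19 + (28 + p)*(-232 + H(4))) = -72*(19 + (28 + 144)*(-232 - 10*4)) = -72*(19 + 172*(-232 - 40)) = -72*(19 + 172*(-272)) = -72*(19 - 46784) = -72*(-46765) = 3367080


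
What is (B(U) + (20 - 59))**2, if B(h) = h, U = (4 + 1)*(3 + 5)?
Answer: 1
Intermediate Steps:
U = 40 (U = 5*8 = 40)
(B(U) + (20 - 59))**2 = (40 + (20 - 59))**2 = (40 - 39)**2 = 1**2 = 1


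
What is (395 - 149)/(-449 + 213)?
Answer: -123/118 ≈ -1.0424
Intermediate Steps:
(395 - 149)/(-449 + 213) = 246/(-236) = 246*(-1/236) = -123/118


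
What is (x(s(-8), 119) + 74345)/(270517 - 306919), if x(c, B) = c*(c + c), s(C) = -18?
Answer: -74993/36402 ≈ -2.0601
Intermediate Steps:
x(c, B) = 2*c² (x(c, B) = c*(2*c) = 2*c²)
(x(s(-8), 119) + 74345)/(270517 - 306919) = (2*(-18)² + 74345)/(270517 - 306919) = (2*324 + 74345)/(-36402) = (648 + 74345)*(-1/36402) = 74993*(-1/36402) = -74993/36402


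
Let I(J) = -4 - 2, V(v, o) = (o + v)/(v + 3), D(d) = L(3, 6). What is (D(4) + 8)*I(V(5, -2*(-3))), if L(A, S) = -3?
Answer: -30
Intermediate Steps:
D(d) = -3
V(v, o) = (o + v)/(3 + v)
I(J) = -6
(D(4) + 8)*I(V(5, -2*(-3))) = (-3 + 8)*(-6) = 5*(-6) = -30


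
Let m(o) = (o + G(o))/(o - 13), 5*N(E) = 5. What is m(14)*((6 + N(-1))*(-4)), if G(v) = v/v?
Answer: -420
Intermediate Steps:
G(v) = 1
N(E) = 1 (N(E) = (⅕)*5 = 1)
m(o) = (1 + o)/(-13 + o) (m(o) = (o + 1)/(o - 13) = (1 + o)/(-13 + o))
m(14)*((6 + N(-1))*(-4)) = ((1 + 14)/(-13 + 14))*((6 + 1)*(-4)) = (15/1)*(7*(-4)) = (1*15)*(-28) = 15*(-28) = -420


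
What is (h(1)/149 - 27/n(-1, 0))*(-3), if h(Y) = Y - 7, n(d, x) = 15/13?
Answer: 52389/745 ≈ 70.321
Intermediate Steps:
n(d, x) = 15/13 (n(d, x) = 15*(1/13) = 15/13)
h(Y) = -7 + Y
(h(1)/149 - 27/n(-1, 0))*(-3) = ((-7 + 1)/149 - 27/15/13)*(-3) = (-6*1/149 - 27*13/15)*(-3) = (-6/149 - 117/5)*(-3) = -17463/745*(-3) = 52389/745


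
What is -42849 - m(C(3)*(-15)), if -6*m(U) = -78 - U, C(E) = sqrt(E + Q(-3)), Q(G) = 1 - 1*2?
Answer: -42862 + 5*sqrt(2)/2 ≈ -42858.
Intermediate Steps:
Q(G) = -1 (Q(G) = 1 - 2 = -1)
C(E) = sqrt(-1 + E) (C(E) = sqrt(E - 1) = sqrt(-1 + E))
m(U) = 13 + U/6 (m(U) = -(-78 - U)/6 = 13 + U/6)
-42849 - m(C(3)*(-15)) = -42849 - (13 + (sqrt(-1 + 3)*(-15))/6) = -42849 - (13 + (sqrt(2)*(-15))/6) = -42849 - (13 + (-15*sqrt(2))/6) = -42849 - (13 - 5*sqrt(2)/2) = -42849 + (-13 + 5*sqrt(2)/2) = -42862 + 5*sqrt(2)/2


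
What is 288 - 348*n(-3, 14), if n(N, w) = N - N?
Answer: 288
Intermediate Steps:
n(N, w) = 0
288 - 348*n(-3, 14) = 288 - 348*0 = 288 + 0 = 288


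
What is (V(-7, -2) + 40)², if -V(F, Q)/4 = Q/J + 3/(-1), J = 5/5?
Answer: 3600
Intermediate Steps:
J = 1 (J = 5*(⅕) = 1)
V(F, Q) = 12 - 4*Q (V(F, Q) = -4*(Q/1 + 3/(-1)) = -4*(Q*1 + 3*(-1)) = -4*(Q - 3) = -4*(-3 + Q) = 12 - 4*Q)
(V(-7, -2) + 40)² = ((12 - 4*(-2)) + 40)² = ((12 + 8) + 40)² = (20 + 40)² = 60² = 3600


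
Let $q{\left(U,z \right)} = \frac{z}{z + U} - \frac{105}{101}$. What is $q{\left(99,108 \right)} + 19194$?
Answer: $\frac{44586459}{2323} \approx 19193.0$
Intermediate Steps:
$q{\left(U,z \right)} = - \frac{105}{101} + \frac{z}{U + z}$ ($q{\left(U,z \right)} = \frac{z}{U + z} - \frac{105}{101} = - \frac{105}{101} + \frac{z}{U + z}$)
$q{\left(99,108 \right)} + 19194 = \frac{\left(-105\right) 99 - 432}{101 \left(99 + 108\right)} + 19194 = \frac{-10395 - 432}{101 \cdot 207} + 19194 = \frac{1}{101} \cdot \frac{1}{207} \left(-10827\right) + 19194 = - \frac{1203}{2323} + 19194 = \frac{44586459}{2323}$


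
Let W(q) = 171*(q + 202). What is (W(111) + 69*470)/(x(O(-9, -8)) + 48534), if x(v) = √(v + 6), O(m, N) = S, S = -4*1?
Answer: 297974493/168253511 - 12279*√2/336507022 ≈ 1.7709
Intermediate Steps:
S = -4
O(m, N) = -4
W(q) = 34542 + 171*q (W(q) = 171*(202 + q) = 34542 + 171*q)
x(v) = √(6 + v)
(W(111) + 69*470)/(x(O(-9, -8)) + 48534) = ((34542 + 171*111) + 69*470)/(√(6 - 4) + 48534) = ((34542 + 18981) + 32430)/(√2 + 48534) = (53523 + 32430)/(48534 + √2) = 85953/(48534 + √2)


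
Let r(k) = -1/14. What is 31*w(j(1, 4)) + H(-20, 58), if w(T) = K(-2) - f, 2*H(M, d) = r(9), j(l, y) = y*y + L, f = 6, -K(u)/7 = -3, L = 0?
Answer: 13019/28 ≈ 464.96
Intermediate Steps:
K(u) = 21 (K(u) = -7*(-3) = 21)
r(k) = -1/14 (r(k) = -1*1/14 = -1/14)
j(l, y) = y**2 (j(l, y) = y*y + 0 = y**2 + 0 = y**2)
H(M, d) = -1/28 (H(M, d) = (1/2)*(-1/14) = -1/28)
w(T) = 15 (w(T) = 21 - 1*6 = 21 - 6 = 15)
31*w(j(1, 4)) + H(-20, 58) = 31*15 - 1/28 = 465 - 1/28 = 13019/28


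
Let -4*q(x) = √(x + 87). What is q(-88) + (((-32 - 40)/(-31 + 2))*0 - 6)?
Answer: -6 - I/4 ≈ -6.0 - 0.25*I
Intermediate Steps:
q(x) = -√(87 + x)/4 (q(x) = -√(x + 87)/4 = -√(87 + x)/4)
q(-88) + (((-32 - 40)/(-31 + 2))*0 - 6) = -√(87 - 88)/4 + (((-32 - 40)/(-31 + 2))*0 - 6) = -I/4 + (-72/(-29)*0 - 6) = -I/4 + (-72*(-1/29)*0 - 6) = -I/4 + ((72/29)*0 - 6) = -I/4 + (0 - 6) = -I/4 - 6 = -6 - I/4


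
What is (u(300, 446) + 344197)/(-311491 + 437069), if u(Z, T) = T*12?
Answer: 349549/125578 ≈ 2.7835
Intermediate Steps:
u(Z, T) = 12*T
(u(300, 446) + 344197)/(-311491 + 437069) = (12*446 + 344197)/(-311491 + 437069) = (5352 + 344197)/125578 = 349549*(1/125578) = 349549/125578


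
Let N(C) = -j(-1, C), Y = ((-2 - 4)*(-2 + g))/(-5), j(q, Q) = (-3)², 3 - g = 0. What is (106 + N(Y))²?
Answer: 9409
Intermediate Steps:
g = 3 (g = 3 - 1*0 = 3 + 0 = 3)
j(q, Q) = 9
Y = 6/5 (Y = ((-2 - 4)*(-2 + 3))/(-5) = -6*1*(-⅕) = -6*(-⅕) = 6/5 ≈ 1.2000)
N(C) = -9 (N(C) = -1*9 = -9)
(106 + N(Y))² = (106 - 9)² = 97² = 9409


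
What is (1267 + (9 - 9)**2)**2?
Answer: 1605289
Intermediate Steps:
(1267 + (9 - 9)**2)**2 = (1267 + 0**2)**2 = (1267 + 0)**2 = 1267**2 = 1605289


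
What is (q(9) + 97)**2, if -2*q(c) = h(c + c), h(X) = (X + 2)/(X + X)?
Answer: 3031081/324 ≈ 9355.2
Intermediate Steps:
h(X) = (2 + X)/(2*X) (h(X) = (2 + X)/((2*X)) = (2 + X)*(1/(2*X)) = (2 + X)/(2*X))
q(c) = -(2 + 2*c)/(8*c) (q(c) = -(2 + (c + c))/(4*(c + c)) = -(2 + 2*c)/(4*(2*c)) = -1/(2*c)*(2 + 2*c)/4 = -(2 + 2*c)/(8*c))
(q(9) + 97)**2 = ((1/4)*(-1 - 1*9)/9 + 97)**2 = ((1/4)*(1/9)*(-1 - 9) + 97)**2 = ((1/4)*(1/9)*(-10) + 97)**2 = (-5/18 + 97)**2 = (1741/18)**2 = 3031081/324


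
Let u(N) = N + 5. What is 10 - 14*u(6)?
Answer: -144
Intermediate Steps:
u(N) = 5 + N
10 - 14*u(6) = 10 - 14*(5 + 6) = 10 - 14*11 = 10 - 154 = -144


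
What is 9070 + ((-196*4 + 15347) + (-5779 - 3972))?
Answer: 13882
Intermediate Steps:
9070 + ((-196*4 + 15347) + (-5779 - 3972)) = 9070 + ((-784 + 15347) - 9751) = 9070 + (14563 - 9751) = 9070 + 4812 = 13882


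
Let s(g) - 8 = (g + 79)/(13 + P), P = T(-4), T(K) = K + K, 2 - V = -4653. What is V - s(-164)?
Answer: 4664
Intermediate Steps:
V = 4655 (V = 2 - 1*(-4653) = 2 + 4653 = 4655)
T(K) = 2*K
P = -8 (P = 2*(-4) = -8)
s(g) = 119/5 + g/5 (s(g) = 8 + (g + 79)/(13 - 8) = 8 + (79 + g)/5 = 8 + (79 + g)*(⅕) = 8 + (79/5 + g/5) = 119/5 + g/5)
V - s(-164) = 4655 - (119/5 + (⅕)*(-164)) = 4655 - (119/5 - 164/5) = 4655 - 1*(-9) = 4655 + 9 = 4664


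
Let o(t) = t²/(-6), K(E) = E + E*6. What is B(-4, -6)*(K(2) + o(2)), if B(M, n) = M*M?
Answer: 640/3 ≈ 213.33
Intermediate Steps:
K(E) = 7*E (K(E) = E + 6*E = 7*E)
o(t) = -t²/6 (o(t) = t²*(-⅙) = -t²/6)
B(M, n) = M²
B(-4, -6)*(K(2) + o(2)) = (-4)²*(7*2 - ⅙*2²) = 16*(14 - ⅙*4) = 16*(14 - ⅔) = 16*(40/3) = 640/3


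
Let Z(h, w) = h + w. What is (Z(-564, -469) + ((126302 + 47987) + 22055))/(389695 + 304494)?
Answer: 195311/694189 ≈ 0.28135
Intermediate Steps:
(Z(-564, -469) + ((126302 + 47987) + 22055))/(389695 + 304494) = ((-564 - 469) + ((126302 + 47987) + 22055))/(389695 + 304494) = (-1033 + (174289 + 22055))/694189 = (-1033 + 196344)*(1/694189) = 195311*(1/694189) = 195311/694189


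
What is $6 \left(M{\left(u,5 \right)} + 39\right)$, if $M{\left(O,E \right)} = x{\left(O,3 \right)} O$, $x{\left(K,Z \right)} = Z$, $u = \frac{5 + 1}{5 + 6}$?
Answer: $\frac{2682}{11} \approx 243.82$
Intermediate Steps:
$u = \frac{6}{11} \approx 0.54545$
$M{\left(O,E \right)} = 3 O$
$6 \left(M{\left(u,5 \right)} + 39\right) = 6 \left(3 \cdot \frac{6}{11} + 39\right) = 6 \left(\frac{18}{11} + 39\right) = 6 \cdot \frac{447}{11} = \frac{2682}{11}$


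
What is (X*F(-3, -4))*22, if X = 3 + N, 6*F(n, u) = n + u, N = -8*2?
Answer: 1001/3 ≈ 333.67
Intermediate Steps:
N = -16
F(n, u) = n/6 + u/6 (F(n, u) = (n + u)/6 = n/6 + u/6)
X = -13 (X = 3 - 16 = -13)
(X*F(-3, -4))*22 = -13*((1/6)*(-3) + (1/6)*(-4))*22 = -13*(-1/2 - 2/3)*22 = -13*(-7/6)*22 = (91/6)*22 = 1001/3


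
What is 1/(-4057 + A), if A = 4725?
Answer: 1/668 ≈ 0.0014970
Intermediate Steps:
1/(-4057 + A) = 1/(-4057 + 4725) = 1/668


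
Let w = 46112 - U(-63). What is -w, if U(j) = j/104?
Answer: -4795711/104 ≈ -46113.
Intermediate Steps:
U(j) = j/104 (U(j) = j*(1/104) = j/104)
w = 4795711/104 (w = 46112 - (-63)/104 = 46112 - 1*(-63/104) = 46112 + 63/104 = 4795711/104 ≈ 46113.)
-w = -1*4795711/104 = -4795711/104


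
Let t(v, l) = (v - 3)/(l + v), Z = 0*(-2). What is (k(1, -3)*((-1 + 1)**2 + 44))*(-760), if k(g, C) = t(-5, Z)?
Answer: -53504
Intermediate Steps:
Z = 0
t(v, l) = (-3 + v)/(l + v)
k(g, C) = 8/5 (k(g, C) = (-3 - 5)/(0 - 5) = -8/(-5) = -1/5*(-8) = 8/5)
(k(1, -3)*((-1 + 1)**2 + 44))*(-760) = (8*((-1 + 1)**2 + 44)/5)*(-760) = (8*(0**2 + 44)/5)*(-760) = (8*(0 + 44)/5)*(-760) = ((8/5)*44)*(-760) = (352/5)*(-760) = -53504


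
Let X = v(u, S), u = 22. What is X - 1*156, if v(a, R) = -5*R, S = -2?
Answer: -146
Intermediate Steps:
X = 10 (X = -5*(-2) = 10)
X - 1*156 = 10 - 1*156 = 10 - 156 = -146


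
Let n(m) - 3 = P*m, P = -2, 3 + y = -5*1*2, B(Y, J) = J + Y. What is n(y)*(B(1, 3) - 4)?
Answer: 0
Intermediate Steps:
y = -13 (y = -3 - 5*1*2 = -3 - 5*2 = -3 - 10 = -13)
n(m) = 3 - 2*m
n(y)*(B(1, 3) - 4) = (3 - 2*(-13))*((3 + 1) - 4) = (3 + 26)*(4 - 4) = 29*0 = 0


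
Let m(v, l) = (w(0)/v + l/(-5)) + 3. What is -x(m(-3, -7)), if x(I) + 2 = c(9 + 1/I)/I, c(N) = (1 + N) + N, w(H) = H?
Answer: -293/121 ≈ -2.4215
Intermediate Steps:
m(v, l) = 3 - l/5 (m(v, l) = (0/v + l/(-5)) + 3 = (0 + l*(-1/5)) + 3 = (0 - l/5) + 3 = -l/5 + 3 = 3 - l/5)
c(N) = 1 + 2*N
x(I) = -2 + (19 + 2/I)/I (x(I) = -2 + (1 + 2*(9 + 1/I))/I = -2 + (1 + (18 + 2/I))/I = -2 + (19 + 2/I)/I)
-x(m(-3, -7)) = -(-2 + 2/(3 - 1/5*(-7))**2 + 19/(3 - 1/5*(-7))) = -(-2 + 2/(3 + 7/5)**2 + 19/(3 + 7/5)) = -(-2 + 2/(22/5)**2 + 19/(22/5)) = -(-2 + 2*(25/484) + 19*(5/22)) = -(-2 + 25/242 + 95/22) = -1*293/121 = -293/121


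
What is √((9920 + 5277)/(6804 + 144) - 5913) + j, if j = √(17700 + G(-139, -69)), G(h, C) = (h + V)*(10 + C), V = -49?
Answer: 2*√7198 + I*√7926187111/1158 ≈ 169.68 + 76.882*I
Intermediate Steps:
G(h, C) = (-49 + h)*(10 + C) (G(h, C) = (h - 49)*(10 + C) = (-49 + h)*(10 + C))
j = 2*√7198 (j = √(17700 + (-490 - 49*(-69) + 10*(-139) - 69*(-139))) = √(17700 + (-490 + 3381 - 1390 + 9591)) = √(17700 + 11092) = √28792 = 2*√7198 ≈ 169.68)
√((9920 + 5277)/(6804 + 144) - 5913) + j = √((9920 + 5277)/(6804 + 144) - 5913) + 2*√7198 = √(15197/6948 - 5913) + 2*√7198 = √(-41068327/6948) + 2*√7198 = I*√7926187111/1158 + 2*√7198 = 2*√7198 + I*√7926187111/1158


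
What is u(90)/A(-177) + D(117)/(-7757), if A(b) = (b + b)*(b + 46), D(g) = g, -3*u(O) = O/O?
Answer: -16285031/1079169354 ≈ -0.015090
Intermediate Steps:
u(O) = -⅓ (u(O) = -O/(3*O) = -⅓*1 = -⅓)
A(b) = 2*b*(46 + b) (A(b) = (2*b)*(46 + b) = 2*b*(46 + b))
u(90)/A(-177) + D(117)/(-7757) = -(-1/(354*(46 - 177)))/3 + 117/(-7757) = -1/(3*(2*(-177)*(-131))) + 117*(-1/7757) = -⅓/46374 - 117/7757 = -⅓*1/46374 - 117/7757 = -1/139122 - 117/7757 = -16285031/1079169354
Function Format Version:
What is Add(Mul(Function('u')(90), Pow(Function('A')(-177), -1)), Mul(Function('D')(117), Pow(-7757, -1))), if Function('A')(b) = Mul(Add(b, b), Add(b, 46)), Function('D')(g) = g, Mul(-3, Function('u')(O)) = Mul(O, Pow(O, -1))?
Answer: Rational(-16285031, 1079169354) ≈ -0.015090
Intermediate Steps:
Function('u')(O) = Rational(-1, 3) (Function('u')(O) = Mul(Rational(-1, 3), Mul(O, Pow(O, -1))) = Mul(Rational(-1, 3), 1) = Rational(-1, 3))
Function('A')(b) = Mul(2, b, Add(46, b)) (Function('A')(b) = Mul(Mul(2, b), Add(46, b)) = Mul(2, b, Add(46, b)))
Add(Mul(Function('u')(90), Pow(Function('A')(-177), -1)), Mul(Function('D')(117), Pow(-7757, -1))) = Add(Mul(Rational(-1, 3), Pow(Mul(2, -177, Add(46, -177)), -1)), Mul(117, Pow(-7757, -1))) = Add(Mul(Rational(-1, 3), Pow(Mul(2, -177, -131), -1)), Mul(117, Rational(-1, 7757))) = Add(Mul(Rational(-1, 3), Pow(46374, -1)), Rational(-117, 7757)) = Add(Mul(Rational(-1, 3), Rational(1, 46374)), Rational(-117, 7757)) = Add(Rational(-1, 139122), Rational(-117, 7757)) = Rational(-16285031, 1079169354)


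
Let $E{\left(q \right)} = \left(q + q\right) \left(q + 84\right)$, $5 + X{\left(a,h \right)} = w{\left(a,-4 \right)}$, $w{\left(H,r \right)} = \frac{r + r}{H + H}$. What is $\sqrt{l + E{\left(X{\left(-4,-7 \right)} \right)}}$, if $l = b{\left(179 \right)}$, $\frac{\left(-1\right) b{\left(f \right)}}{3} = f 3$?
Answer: $i \sqrt{2251} \approx 47.445 i$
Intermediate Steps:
$b{\left(f \right)} = - 9 f$ ($b{\left(f \right)} = - 3 f 3 = - 3 \cdot 3 f = - 9 f$)
$l = -1611$ ($l = \left(-9\right) 179 = -1611$)
$w{\left(H,r \right)} = \frac{r}{H}$ ($w{\left(H,r \right)} = \frac{2 r}{2 H} = 2 r \frac{1}{2 H} = \frac{r}{H}$)
$X{\left(a,h \right)} = -5 - \frac{4}{a}$
$E{\left(q \right)} = 2 q \left(84 + q\right)$
$\sqrt{l + E{\left(X{\left(-4,-7 \right)} \right)}} = \sqrt{-1611 + 2 \left(-5 - \frac{4}{-4}\right) \left(84 - \left(5 + \frac{4}{-4}\right)\right)} = \sqrt{-1611 + 2 \left(-5 - -1\right) \left(84 - 4\right)} = \sqrt{-1611 + 2 \left(-5 + 1\right) \left(84 + \left(-5 + 1\right)\right)} = \sqrt{-1611 + 2 \left(-4\right) \left(84 - 4\right)} = \sqrt{-1611 + 2 \left(-4\right) 80} = \sqrt{-1611 - 640} = \sqrt{-2251} = i \sqrt{2251}$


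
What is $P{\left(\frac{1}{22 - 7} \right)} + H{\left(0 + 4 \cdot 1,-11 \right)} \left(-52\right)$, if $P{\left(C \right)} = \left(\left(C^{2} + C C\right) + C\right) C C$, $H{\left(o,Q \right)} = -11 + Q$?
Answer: $\frac{57915017}{50625} \approx 1144.0$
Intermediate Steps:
$P{\left(C \right)} = C^{2} \left(C + 2 C^{2}\right)$ ($P{\left(C \right)} = \left(\left(C^{2} + C^{2}\right) + C\right) C^{2} = \left(2 C^{2} + C\right) C^{2} = \left(C + 2 C^{2}\right) C^{2} = C^{2} \left(C + 2 C^{2}\right)$)
$P{\left(\frac{1}{22 - 7} \right)} + H{\left(0 + 4 \cdot 1,-11 \right)} \left(-52\right) = \left(\frac{1}{22 - 7}\right)^{3} \left(1 + \frac{2}{22 - 7}\right) + \left(-11 - 11\right) \left(-52\right) = \left(\frac{1}{15}\right)^{3} \left(1 + \frac{2}{15}\right) - -1144 = \frac{1 + 2 \cdot \frac{1}{15}}{3375} + 1144 = \frac{1 + \frac{2}{15}}{3375} + 1144 = \frac{1}{3375} \cdot \frac{17}{15} + 1144 = \frac{17}{50625} + 1144 = \frac{57915017}{50625}$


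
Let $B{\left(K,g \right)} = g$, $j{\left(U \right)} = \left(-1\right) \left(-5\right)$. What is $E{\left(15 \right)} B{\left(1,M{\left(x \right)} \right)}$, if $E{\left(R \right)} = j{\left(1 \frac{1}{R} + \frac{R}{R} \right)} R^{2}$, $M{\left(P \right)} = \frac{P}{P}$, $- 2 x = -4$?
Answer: $1125$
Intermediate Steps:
$j{\left(U \right)} = 5$
$x = 2$ ($x = \left(- \frac{1}{2}\right) \left(-4\right) = 2$)
$M{\left(P \right)} = 1$
$E{\left(R \right)} = 5 R^{2}$
$E{\left(15 \right)} B{\left(1,M{\left(x \right)} \right)} = 5 \cdot 15^{2} \cdot 1 = 5 \cdot 225 \cdot 1 = 1125 \cdot 1 = 1125$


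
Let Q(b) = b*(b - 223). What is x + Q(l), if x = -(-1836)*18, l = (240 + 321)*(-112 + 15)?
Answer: 2973377928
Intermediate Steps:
l = -54417 (l = 561*(-97) = -54417)
Q(b) = b*(-223 + b)
x = 33048 (x = -1*(-33048) = 33048)
x + Q(l) = 33048 - 54417*(-223 - 54417) = 33048 - 54417*(-54640) = 33048 + 2973344880 = 2973377928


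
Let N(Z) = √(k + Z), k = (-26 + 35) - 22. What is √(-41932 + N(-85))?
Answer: √(-41932 + 7*I*√2) ≈ 0.024 + 204.77*I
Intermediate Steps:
k = -13 (k = 9 - 22 = -13)
N(Z) = √(-13 + Z)
√(-41932 + N(-85)) = √(-41932 + √(-13 - 85)) = √(-41932 + √(-98)) = √(-41932 + 7*I*√2)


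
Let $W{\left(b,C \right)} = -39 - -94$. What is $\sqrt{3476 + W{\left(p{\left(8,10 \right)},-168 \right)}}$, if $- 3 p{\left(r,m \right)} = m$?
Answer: $\sqrt{3531} \approx 59.422$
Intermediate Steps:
$p{\left(r,m \right)} = - \frac{m}{3}$
$W{\left(b,C \right)} = 55$ ($W{\left(b,C \right)} = -39 + 94 = 55$)
$\sqrt{3476 + W{\left(p{\left(8,10 \right)},-168 \right)}} = \sqrt{3476 + 55} = \sqrt{3531}$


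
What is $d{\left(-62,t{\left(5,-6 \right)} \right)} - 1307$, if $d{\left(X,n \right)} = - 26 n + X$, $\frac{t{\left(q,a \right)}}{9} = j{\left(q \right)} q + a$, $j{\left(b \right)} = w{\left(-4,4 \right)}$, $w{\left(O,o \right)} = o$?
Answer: $-4645$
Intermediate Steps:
$j{\left(b \right)} = 4$
$t{\left(q,a \right)} = 9 a + 36 q$ ($t{\left(q,a \right)} = 9 \left(4 q + a\right) = 9 \left(a + 4 q\right) = 9 a + 36 q$)
$d{\left(X,n \right)} = X - 26 n$
$d{\left(-62,t{\left(5,-6 \right)} \right)} - 1307 = \left(-62 - 26 \left(9 \left(-6\right) + 36 \cdot 5\right)\right) - 1307 = \left(-62 - 26 \left(-54 + 180\right)\right) - 1307 = \left(-62 - 3276\right) - 1307 = -3338 - 1307 = -4645$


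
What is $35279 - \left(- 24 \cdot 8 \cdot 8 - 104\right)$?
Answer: $36919$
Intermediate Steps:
$35279 - \left(- 24 \cdot 8 \cdot 8 - 104\right) = 35279 - \left(\left(-24\right) 64 - 104\right) = 35279 - \left(-1536 - 104\right) = 35279 - -1640 = 35279 + 1640 = 36919$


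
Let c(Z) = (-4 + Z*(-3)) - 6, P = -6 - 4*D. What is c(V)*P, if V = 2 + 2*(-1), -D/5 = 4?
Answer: -740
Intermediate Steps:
D = -20 (D = -5*4 = -20)
V = 0 (V = 2 - 2 = 0)
P = 74 (P = -6 - 4*(-20) = -6 + 80 = 74)
c(Z) = -10 - 3*Z (c(Z) = (-4 - 3*Z) - 6 = -10 - 3*Z)
c(V)*P = (-10 - 3*0)*74 = (-10 + 0)*74 = -10*74 = -740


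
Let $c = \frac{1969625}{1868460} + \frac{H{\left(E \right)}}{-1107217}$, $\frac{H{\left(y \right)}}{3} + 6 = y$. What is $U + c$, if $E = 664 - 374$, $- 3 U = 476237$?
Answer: $- \frac{65681875163294815}{413758135164} \approx -1.5874 \cdot 10^{5}$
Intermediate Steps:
$U = - \frac{476237}{3}$ ($U = \left(- \frac{1}{3}\right) 476237 = - \frac{476237}{3} \approx -1.5875 \cdot 10^{5}$)
$E = 290$ ($E = 664 - 374 = 290$)
$H{\left(y \right)} = -18 + 3 y$
$c = \frac{435842071141}{413758135164}$ ($c = \frac{1969625}{1868460} + \frac{-18 + 3 \cdot 290}{-1107217} = 1969625 \cdot \frac{1}{1868460} + \left(-18 + 870\right) \left(- \frac{1}{1107217}\right) = \frac{393925}{373692} + 852 \left(- \frac{1}{1107217}\right) = \frac{393925}{373692} - \frac{852}{1107217} = \frac{435842071141}{413758135164} \approx 1.0534$)
$U + c = - \frac{476237}{3} + \frac{435842071141}{413758135164} = - \frac{65681875163294815}{413758135164}$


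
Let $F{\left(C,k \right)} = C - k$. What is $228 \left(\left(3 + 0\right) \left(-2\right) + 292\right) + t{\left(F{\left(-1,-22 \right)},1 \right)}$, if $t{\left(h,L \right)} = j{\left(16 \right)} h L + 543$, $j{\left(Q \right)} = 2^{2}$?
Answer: $65835$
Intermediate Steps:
$j{\left(Q \right)} = 4$
$t{\left(h,L \right)} = 543 + 4 L h$ ($t{\left(h,L \right)} = 4 h L + 543 = 4 L h + 543 = 543 + 4 L h$)
$228 \left(\left(3 + 0\right) \left(-2\right) + 292\right) + t{\left(F{\left(-1,-22 \right)},1 \right)} = 228 \left(\left(3 + 0\right) \left(-2\right) + 292\right) + \left(543 + 4 \cdot 1 \left(-1 - -22\right)\right) = 228 \left(3 \left(-2\right) + 292\right) + \left(543 + 4 \cdot 1 \left(-1 + 22\right)\right) = 228 \left(-6 + 292\right) + \left(543 + 4 \cdot 1 \cdot 21\right) = 228 \cdot 286 + \left(543 + 84\right) = 65208 + 627 = 65835$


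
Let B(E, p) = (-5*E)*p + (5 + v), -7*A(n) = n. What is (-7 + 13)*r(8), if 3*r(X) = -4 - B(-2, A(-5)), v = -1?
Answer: -212/7 ≈ -30.286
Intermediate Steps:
A(n) = -n/7
B(E, p) = 4 - 5*E*p (B(E, p) = (-5*E)*p + (5 - 1) = -5*E*p + 4 = 4 - 5*E*p)
r(X) = -106/21 (r(X) = (-4 - (4 - 5*(-2)*(-1/7*(-5))))/3 = (-4 - (4 - 5*(-2)*5/7))/3 = (-4 - (4 + 50/7))/3 = (-4 - 1*78/7)/3 = (-4 - 78/7)/3 = (1/3)*(-106/7) = -106/21)
(-7 + 13)*r(8) = (-7 + 13)*(-106/21) = 6*(-106/21) = -212/7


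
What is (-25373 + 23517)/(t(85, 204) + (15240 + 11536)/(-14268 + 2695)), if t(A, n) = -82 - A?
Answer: 21479488/1959467 ≈ 10.962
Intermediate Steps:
(-25373 + 23517)/(t(85, 204) + (15240 + 11536)/(-14268 + 2695)) = (-25373 + 23517)/((-82 - 1*85) + (15240 + 11536)/(-14268 + 2695)) = -1856/((-82 - 85) + 26776/(-11573)) = -1856/(-167 + 26776*(-1/11573)) = -1856/(-167 - 26776/11573) = -1856/(-1959467/11573) = -1856*(-11573/1959467) = 21479488/1959467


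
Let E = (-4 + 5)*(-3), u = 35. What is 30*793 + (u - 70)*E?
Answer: 23895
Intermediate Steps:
E = -3 (E = 1*(-3) = -3)
30*793 + (u - 70)*E = 30*793 + (35 - 70)*(-3) = 23790 - 35*(-3) = 23790 + 105 = 23895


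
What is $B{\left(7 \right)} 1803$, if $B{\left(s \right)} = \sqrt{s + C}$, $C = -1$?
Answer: $1803 \sqrt{6} \approx 4416.4$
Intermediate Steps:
$B{\left(s \right)} = \sqrt{-1 + s}$ ($B{\left(s \right)} = \sqrt{s - 1} = \sqrt{-1 + s}$)
$B{\left(7 \right)} 1803 = \sqrt{-1 + 7} \cdot 1803 = \sqrt{6} \cdot 1803 = 1803 \sqrt{6}$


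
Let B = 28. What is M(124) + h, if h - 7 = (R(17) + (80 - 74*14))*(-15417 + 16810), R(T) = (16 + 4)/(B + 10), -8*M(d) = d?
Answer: -50577367/38 ≈ -1.3310e+6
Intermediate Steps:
M(d) = -d/8
R(T) = 10/19 (R(T) = (16 + 4)/(28 + 10) = 20/38 = 20*(1/38) = 10/19)
h = -25288389/19 (h = 7 + (10/19 + (80 - 74*14))*(-15417 + 16810) = 7 + (10/19 + (80 - 1036))*1393 = 7 + (10/19 - 956)*1393 = 7 - 18154/19*1393 = 7 - 25288522/19 = -25288389/19 ≈ -1.3310e+6)
M(124) + h = -⅛*124 - 25288389/19 = -31/2 - 25288389/19 = -50577367/38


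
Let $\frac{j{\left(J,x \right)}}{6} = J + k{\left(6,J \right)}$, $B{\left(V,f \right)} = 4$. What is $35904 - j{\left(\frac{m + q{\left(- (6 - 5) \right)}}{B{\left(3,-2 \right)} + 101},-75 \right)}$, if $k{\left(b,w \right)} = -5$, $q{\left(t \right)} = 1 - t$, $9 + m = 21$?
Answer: $\frac{179666}{5} \approx 35933.0$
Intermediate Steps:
$m = 12$ ($m = -9 + 21 = 12$)
$j{\left(J,x \right)} = -30 + 6 J$ ($j{\left(J,x \right)} = 6 \left(J - 5\right) = 6 \left(-5 + J\right) = -30 + 6 J$)
$35904 - j{\left(\frac{m + q{\left(- (6 - 5) \right)}}{B{\left(3,-2 \right)} + 101},-75 \right)} = 35904 - \left(-30 + 6 \frac{12 + \left(1 - - (6 - 5)\right)}{4 + 101}\right) = 35904 - \left(-30 + 6 \frac{12 + \left(1 - \left(-1\right) 1\right)}{105}\right) = 35904 - \left(-30 + 6 \left(12 + \left(1 - -1\right)\right) \frac{1}{105}\right) = 35904 - \left(-30 + 6 \left(12 + \left(1 + 1\right)\right) \frac{1}{105}\right) = 35904 - \left(-30 + 6 \left(12 + 2\right) \frac{1}{105}\right) = 35904 - \left(-30 + 6 \cdot 14 \cdot \frac{1}{105}\right) = 35904 - \left(-30 + 6 \cdot \frac{2}{15}\right) = 35904 - \left(-30 + \frac{4}{5}\right) = 35904 - - \frac{146}{5} = 35904 + \frac{146}{5} = \frac{179666}{5}$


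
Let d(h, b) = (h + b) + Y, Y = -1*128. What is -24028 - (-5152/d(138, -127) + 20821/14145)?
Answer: -13280270039/551655 ≈ -24074.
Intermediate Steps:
Y = -128
d(h, b) = -128 + b + h (d(h, b) = (h + b) - 128 = (b + h) - 128 = -128 + b + h)
-24028 - (-5152/d(138, -127) + 20821/14145) = -24028 - (-5152/(-128 - 127 + 138) + 20821/14145) = -24028 - (-5152/(-117) + 20821*(1/14145)) = -24028 - (-5152*(-1/117) + 20821/14145) = -24028 - (5152/117 + 20821/14145) = -24028 - 1*25103699/551655 = -24028 - 25103699/551655 = -13280270039/551655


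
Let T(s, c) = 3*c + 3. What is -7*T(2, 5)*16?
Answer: -2016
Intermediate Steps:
T(s, c) = 3 + 3*c
-7*T(2, 5)*16 = -7*(3 + 3*5)*16 = -7*(3 + 15)*16 = -7*18*16 = -126*16 = -2016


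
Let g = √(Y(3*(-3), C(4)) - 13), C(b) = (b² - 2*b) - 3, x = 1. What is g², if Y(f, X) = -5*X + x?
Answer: -37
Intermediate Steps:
C(b) = -3 + b² - 2*b
Y(f, X) = 1 - 5*X (Y(f, X) = -5*X + 1 = 1 - 5*X)
g = I*√37 (g = √((1 - 5*(-3 + 4² - 2*4)) - 13) = √((1 - 5*(-3 + 16 - 8)) - 13) = √((1 - 5*5) - 13) = √((1 - 25) - 13) = √(-24 - 13) = √(-37) = I*√37 ≈ 6.0828*I)
g² = (I*√37)² = -37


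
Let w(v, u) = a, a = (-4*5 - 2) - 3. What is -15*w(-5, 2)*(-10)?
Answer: -3750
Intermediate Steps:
a = -25 (a = (-20 - 2) - 3 = -22 - 3 = -25)
w(v, u) = -25
-15*w(-5, 2)*(-10) = -15*(-25)*(-10) = 375*(-10) = -3750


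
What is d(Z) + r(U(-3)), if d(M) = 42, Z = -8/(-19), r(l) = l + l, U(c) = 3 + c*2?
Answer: 36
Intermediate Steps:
U(c) = 3 + 2*c
r(l) = 2*l
Z = 8/19 (Z = -8*(-1/19) = 8/19 ≈ 0.42105)
d(Z) + r(U(-3)) = 42 + 2*(3 + 2*(-3)) = 42 + 2*(3 - 6) = 42 + 2*(-3) = 42 - 6 = 36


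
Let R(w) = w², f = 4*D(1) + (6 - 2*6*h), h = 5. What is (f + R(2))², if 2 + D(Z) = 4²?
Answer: 36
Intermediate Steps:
D(Z) = 14 (D(Z) = -2 + 4² = -2 + 16 = 14)
f = 2 (f = 4*14 + (6 - 2*6*5) = 56 + (6 - 12*5) = 56 + (6 - 1*60) = 56 + (6 - 60) = 56 - 54 = 2)
(f + R(2))² = (2 + 2²)² = (2 + 4)² = 6² = 36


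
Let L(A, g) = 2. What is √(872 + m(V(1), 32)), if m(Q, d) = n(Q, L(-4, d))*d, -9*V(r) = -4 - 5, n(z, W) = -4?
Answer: 2*√186 ≈ 27.276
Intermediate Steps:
V(r) = 1 (V(r) = -(-4 - 5)/9 = -⅑*(-9) = 1)
m(Q, d) = -4*d
√(872 + m(V(1), 32)) = √(872 - 4*32) = √(872 - 128) = √744 = 2*√186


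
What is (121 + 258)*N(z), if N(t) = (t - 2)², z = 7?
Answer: 9475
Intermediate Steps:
N(t) = (-2 + t)²
(121 + 258)*N(z) = (121 + 258)*(-2 + 7)² = 379*5² = 379*25 = 9475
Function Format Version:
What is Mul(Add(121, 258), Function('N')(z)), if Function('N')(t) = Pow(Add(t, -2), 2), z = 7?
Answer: 9475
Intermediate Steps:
Function('N')(t) = Pow(Add(-2, t), 2)
Mul(Add(121, 258), Function('N')(z)) = Mul(Add(121, 258), Pow(Add(-2, 7), 2)) = Mul(379, Pow(5, 2)) = Mul(379, 25) = 9475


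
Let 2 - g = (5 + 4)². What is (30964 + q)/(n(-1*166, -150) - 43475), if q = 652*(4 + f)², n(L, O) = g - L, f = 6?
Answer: -24041/10847 ≈ -2.2164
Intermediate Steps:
g = -79 (g = 2 - (5 + 4)² = 2 - 1*9² = 2 - 1*81 = 2 - 81 = -79)
n(L, O) = -79 - L
q = 65200 (q = 652*(4 + 6)² = 652*10² = 652*100 = 65200)
(30964 + q)/(n(-1*166, -150) - 43475) = (30964 + 65200)/((-79 - (-1)*166) - 43475) = 96164/((-79 - 1*(-166)) - 43475) = 96164/((-79 + 166) - 43475) = 96164/(87 - 43475) = 96164/(-43388) = 96164*(-1/43388) = -24041/10847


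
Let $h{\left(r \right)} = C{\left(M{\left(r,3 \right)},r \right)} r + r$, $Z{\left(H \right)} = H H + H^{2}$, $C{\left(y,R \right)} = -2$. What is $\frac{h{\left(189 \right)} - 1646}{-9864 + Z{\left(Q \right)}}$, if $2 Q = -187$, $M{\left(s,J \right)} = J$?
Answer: $- \frac{3670}{15241} \approx -0.2408$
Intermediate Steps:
$Q = - \frac{187}{2}$ ($Q = \frac{1}{2} \left(-187\right) = - \frac{187}{2} \approx -93.5$)
$Z{\left(H \right)} = 2 H^{2}$ ($Z{\left(H \right)} = H^{2} + H^{2} = 2 H^{2}$)
$h{\left(r \right)} = - r$ ($h{\left(r \right)} = - 2 r + r = - r$)
$\frac{h{\left(189 \right)} - 1646}{-9864 + Z{\left(Q \right)}} = \frac{\left(-1\right) 189 - 1646}{-9864 + 2 \left(- \frac{187}{2}\right)^{2}} = \frac{-189 - 1646}{-9864 + 2 \cdot \frac{34969}{4}} = - \frac{1835}{-9864 + \frac{34969}{2}} = - \frac{1835}{\frac{15241}{2}} = \left(-1835\right) \frac{2}{15241} = - \frac{3670}{15241}$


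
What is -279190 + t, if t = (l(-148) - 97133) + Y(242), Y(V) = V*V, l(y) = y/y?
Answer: -317758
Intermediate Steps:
l(y) = 1
Y(V) = V**2
t = -38568 (t = (1 - 97133) + 242**2 = -97132 + 58564 = -38568)
-279190 + t = -279190 - 38568 = -317758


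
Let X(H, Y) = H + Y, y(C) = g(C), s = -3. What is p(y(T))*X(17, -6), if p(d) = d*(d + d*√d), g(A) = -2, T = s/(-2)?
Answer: 44 + 44*I*√2 ≈ 44.0 + 62.225*I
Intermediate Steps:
T = 3/2 (T = -3/(-2) = -3*(-½) = 3/2 ≈ 1.5000)
y(C) = -2
p(d) = d*(d + d^(3/2))
p(y(T))*X(17, -6) = ((-2)² + (-2)^(5/2))*(17 - 6) = (4 + 4*I*√2)*11 = 44 + 44*I*√2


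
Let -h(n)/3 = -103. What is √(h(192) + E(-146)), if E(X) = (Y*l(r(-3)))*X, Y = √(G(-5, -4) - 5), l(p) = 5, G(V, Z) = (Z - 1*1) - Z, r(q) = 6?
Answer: √(309 - 730*I*√6) ≈ 32.586 - 27.437*I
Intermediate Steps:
G(V, Z) = -1 (G(V, Z) = (Z - 1) - Z = (-1 + Z) - Z = -1)
h(n) = 309 (h(n) = -3*(-103) = 309)
Y = I*√6 (Y = √(-1 - 5) = √(-6) = I*√6 ≈ 2.4495*I)
E(X) = 5*I*X*√6 (E(X) = ((I*√6)*5)*X = (5*I*√6)*X = 5*I*X*√6)
√(h(192) + E(-146)) = √(309 + 5*I*(-146)*√6) = √(309 - 730*I*√6)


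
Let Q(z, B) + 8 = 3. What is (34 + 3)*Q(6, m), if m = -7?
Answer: -185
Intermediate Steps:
Q(z, B) = -5 (Q(z, B) = -8 + 3 = -5)
(34 + 3)*Q(6, m) = (34 + 3)*(-5) = 37*(-5) = -185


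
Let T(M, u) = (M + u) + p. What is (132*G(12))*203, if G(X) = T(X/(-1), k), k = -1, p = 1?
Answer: -321552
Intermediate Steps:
T(M, u) = 1 + M + u (T(M, u) = (M + u) + 1 = 1 + M + u)
G(X) = -X (G(X) = 1 + X/(-1) - 1 = 1 + X*(-1) - 1 = 1 - X - 1 = -X)
(132*G(12))*203 = (132*(-1*12))*203 = (132*(-12))*203 = -1584*203 = -321552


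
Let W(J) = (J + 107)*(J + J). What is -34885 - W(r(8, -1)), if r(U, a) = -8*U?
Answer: -29381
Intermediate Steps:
W(J) = 2*J*(107 + J) (W(J) = (107 + J)*(2*J) = 2*J*(107 + J))
-34885 - W(r(8, -1)) = -34885 - 2*(-8*8)*(107 - 8*8) = -34885 - 2*(-64)*(107 - 64) = -34885 - 2*(-64)*43 = -34885 - 1*(-5504) = -34885 + 5504 = -29381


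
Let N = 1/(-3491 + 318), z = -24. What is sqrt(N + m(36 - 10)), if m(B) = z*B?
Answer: I*sqrt(6282390869)/3173 ≈ 24.98*I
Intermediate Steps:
m(B) = -24*B
N = -1/3173 (N = 1/(-3173) = -1/3173 ≈ -0.00031516)
sqrt(N + m(36 - 10)) = sqrt(-1/3173 - 24*(36 - 10)) = sqrt(-1/3173 - 24*26) = sqrt(-1/3173 - 624) = sqrt(-1979953/3173) = I*sqrt(6282390869)/3173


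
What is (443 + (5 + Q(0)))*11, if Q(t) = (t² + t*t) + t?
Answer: 4928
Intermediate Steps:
Q(t) = t + 2*t² (Q(t) = (t² + t²) + t = 2*t² + t = t + 2*t²)
(443 + (5 + Q(0)))*11 = (443 + (5 + 0*(1 + 2*0)))*11 = (443 + (5 + 0*(1 + 0)))*11 = (443 + (5 + 0*1))*11 = (443 + (5 + 0))*11 = (443 + 5)*11 = 448*11 = 4928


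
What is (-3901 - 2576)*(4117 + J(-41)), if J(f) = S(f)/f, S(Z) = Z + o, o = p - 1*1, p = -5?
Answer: -1093602588/41 ≈ -2.6673e+7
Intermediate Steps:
o = -6 (o = -5 - 1*1 = -5 - 1 = -6)
S(Z) = -6 + Z (S(Z) = Z - 6 = -6 + Z)
J(f) = (-6 + f)/f
(-3901 - 2576)*(4117 + J(-41)) = (-3901 - 2576)*(4117 + (-6 - 41)/(-41)) = -6477*(4117 - 1/41*(-47)) = -6477*(4117 + 47/41) = -6477*168844/41 = -1093602588/41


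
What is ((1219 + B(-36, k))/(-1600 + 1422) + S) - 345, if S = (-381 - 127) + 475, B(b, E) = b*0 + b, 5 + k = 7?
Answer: -68467/178 ≈ -384.65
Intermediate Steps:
k = 2 (k = -5 + 7 = 2)
B(b, E) = b (B(b, E) = 0 + b = b)
S = -33 (S = -508 + 475 = -33)
((1219 + B(-36, k))/(-1600 + 1422) + S) - 345 = ((1219 - 36)/(-1600 + 1422) - 33) - 345 = (1183/(-178) - 33) - 345 = (1183*(-1/178) - 33) - 345 = (-1183/178 - 33) - 345 = -7057/178 - 345 = -68467/178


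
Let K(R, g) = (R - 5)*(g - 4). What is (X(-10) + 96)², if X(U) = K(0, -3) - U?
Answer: 19881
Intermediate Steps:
K(R, g) = (-5 + R)*(-4 + g)
X(U) = 35 - U (X(U) = (20 - 5*(-3) - 4*0 + 0*(-3)) - U = (20 + 15 + 0 + 0) - U = 35 - U)
(X(-10) + 96)² = ((35 - 1*(-10)) + 96)² = ((35 + 10) + 96)² = (45 + 96)² = 141² = 19881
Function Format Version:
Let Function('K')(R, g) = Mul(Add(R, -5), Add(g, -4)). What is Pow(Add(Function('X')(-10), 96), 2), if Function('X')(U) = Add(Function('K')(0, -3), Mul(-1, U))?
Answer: 19881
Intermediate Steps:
Function('K')(R, g) = Mul(Add(-5, R), Add(-4, g))
Function('X')(U) = Add(35, Mul(-1, U)) (Function('X')(U) = Add(Add(20, Mul(-5, -3), Mul(-4, 0), Mul(0, -3)), Mul(-1, U)) = Add(Add(20, 15, 0, 0), Mul(-1, U)) = Add(35, Mul(-1, U)))
Pow(Add(Function('X')(-10), 96), 2) = Pow(Add(Add(35, Mul(-1, -10)), 96), 2) = Pow(Add(Add(35, 10), 96), 2) = Pow(Add(45, 96), 2) = Pow(141, 2) = 19881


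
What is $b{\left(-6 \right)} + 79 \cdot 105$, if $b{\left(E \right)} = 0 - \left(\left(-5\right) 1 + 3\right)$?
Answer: $8297$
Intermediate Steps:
$b{\left(E \right)} = 2$ ($b{\left(E \right)} = 0 - \left(-5 + 3\right) = 0 - -2 = 0 + 2 = 2$)
$b{\left(-6 \right)} + 79 \cdot 105 = 2 + 79 \cdot 105 = 2 + 8295 = 8297$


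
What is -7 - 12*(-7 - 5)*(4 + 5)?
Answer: 1289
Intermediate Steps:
-7 - 12*(-7 - 5)*(4 + 5) = -7 - (-144)*9 = -7 - 12*(-108) = -7 + 1296 = 1289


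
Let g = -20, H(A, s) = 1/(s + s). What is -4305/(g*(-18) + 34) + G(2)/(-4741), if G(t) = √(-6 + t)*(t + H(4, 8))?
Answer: -4305/394 - 3*I/3448 ≈ -10.926 - 0.00087007*I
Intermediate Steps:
H(A, s) = 1/(2*s)
G(t) = √(-6 + t)*(1/16 + t) (G(t) = √(-6 + t)*(t + (½)/8) = √(-6 + t)*(t + (½)*(⅛)) = √(-6 + t)*(t + 1/16) = √(-6 + t)*(1/16 + t))
-4305/(g*(-18) + 34) + G(2)/(-4741) = -4305/(-20*(-18) + 34) + (√(-6 + 2)*(1/16 + 2))/(-4741) = -4305/(360 + 34) + (√(-4)*(33/16))*(-1/4741) = -4305/394 + ((2*I)*(33/16))*(-1/4741) = -4305*1/394 + (33*I/8)*(-1/4741) = -4305/394 - 3*I/3448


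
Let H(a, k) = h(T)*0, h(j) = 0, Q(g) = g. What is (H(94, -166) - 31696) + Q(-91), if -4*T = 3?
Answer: -31787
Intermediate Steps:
T = -¾ (T = -¼*3 = -¾ ≈ -0.75000)
H(a, k) = 0 (H(a, k) = 0*0 = 0)
(H(94, -166) - 31696) + Q(-91) = (0 - 31696) - 91 = -31696 - 91 = -31787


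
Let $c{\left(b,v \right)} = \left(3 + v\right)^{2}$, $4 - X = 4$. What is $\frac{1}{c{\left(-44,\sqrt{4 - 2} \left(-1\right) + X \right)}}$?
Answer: $\frac{1}{\left(3 - \sqrt{2}\right)^{2}} \approx 0.39766$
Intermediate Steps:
$X = 0$ ($X = 4 - 4 = 0$)
$\frac{1}{c{\left(-44,\sqrt{4 - 2} \left(-1\right) + X \right)}} = \frac{1}{\left(3 + \left(\sqrt{4 - 2} \left(-1\right) + 0\right)\right)^{2}} = \frac{1}{\left(3 + \left(\sqrt{2} \left(-1\right) + 0\right)\right)^{2}} = \frac{1}{\left(3 + \left(- \sqrt{2} + 0\right)\right)^{2}} = \frac{1}{\left(3 - \sqrt{2}\right)^{2}}$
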